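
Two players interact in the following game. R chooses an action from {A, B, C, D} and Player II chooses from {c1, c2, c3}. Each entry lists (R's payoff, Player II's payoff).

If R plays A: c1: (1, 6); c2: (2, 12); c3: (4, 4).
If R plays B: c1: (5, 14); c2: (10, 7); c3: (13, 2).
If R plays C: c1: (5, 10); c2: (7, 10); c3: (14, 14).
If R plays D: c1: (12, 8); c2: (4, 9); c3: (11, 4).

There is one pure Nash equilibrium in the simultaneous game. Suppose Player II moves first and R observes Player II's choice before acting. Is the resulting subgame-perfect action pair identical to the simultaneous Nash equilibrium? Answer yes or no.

yes

Solve by backward induction (Player II leads).
- c1: BR = D, leader payoff 8.
- c2: BR = B, leader payoff 7.
- c3: BR = C, leader payoff 14.
Maximizing over 8, 7, 14, Player II chooses c3. Subgame-perfect outcome: (C, c3) with payoffs (14, 14).
For the simultaneous game, intersect best replies.
R's best replies: c1→D; c2→B; c3→C.
Player II's best replies: A→c2; B→c1; C→c3; D→c2.
Only (C, c3) has each player best-responding; Nash payoffs (14, 14).
Sequential outcome (C, c3) coincides with the Nash profile (C, c3).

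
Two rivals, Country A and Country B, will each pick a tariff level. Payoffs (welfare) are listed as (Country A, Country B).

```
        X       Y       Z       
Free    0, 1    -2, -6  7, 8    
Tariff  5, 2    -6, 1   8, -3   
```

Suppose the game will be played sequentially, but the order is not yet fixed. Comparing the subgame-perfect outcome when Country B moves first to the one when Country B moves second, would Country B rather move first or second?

second

If Country A leads: Country B's best replies are Free→Z, Tariff→X; Country A's induced payoffs 7, 5; outcome (Free, Z), payoffs (7, 8).
If Country B leads: Country A's best replies are X→Tariff, Y→Free, Z→Tariff; Country B's induced payoffs 2, -6, -3; outcome (Tariff, X), payoffs (5, 2).
Country B gets 2 moving first and 8 moving second, so Country B prefers to move second.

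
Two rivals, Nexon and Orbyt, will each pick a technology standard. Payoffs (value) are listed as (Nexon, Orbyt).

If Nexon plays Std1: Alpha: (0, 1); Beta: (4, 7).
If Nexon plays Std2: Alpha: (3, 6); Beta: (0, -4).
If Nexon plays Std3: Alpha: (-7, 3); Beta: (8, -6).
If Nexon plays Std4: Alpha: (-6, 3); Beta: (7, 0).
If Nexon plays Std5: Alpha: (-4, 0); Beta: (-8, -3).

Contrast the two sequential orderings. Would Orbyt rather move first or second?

second

If Nexon leads: Orbyt's best replies are Std1→Beta, Std2→Alpha, Std3→Alpha, Std4→Alpha, Std5→Alpha; Nexon's induced payoffs 4, 3, -7, -6, -4; outcome (Std1, Beta), payoffs (4, 7).
If Orbyt leads: Nexon's best replies are Alpha→Std2, Beta→Std3; Orbyt's induced payoffs 6, -6; outcome (Std2, Alpha), payoffs (3, 6).
Orbyt gets 6 moving first and 7 moving second, so Orbyt prefers to move second.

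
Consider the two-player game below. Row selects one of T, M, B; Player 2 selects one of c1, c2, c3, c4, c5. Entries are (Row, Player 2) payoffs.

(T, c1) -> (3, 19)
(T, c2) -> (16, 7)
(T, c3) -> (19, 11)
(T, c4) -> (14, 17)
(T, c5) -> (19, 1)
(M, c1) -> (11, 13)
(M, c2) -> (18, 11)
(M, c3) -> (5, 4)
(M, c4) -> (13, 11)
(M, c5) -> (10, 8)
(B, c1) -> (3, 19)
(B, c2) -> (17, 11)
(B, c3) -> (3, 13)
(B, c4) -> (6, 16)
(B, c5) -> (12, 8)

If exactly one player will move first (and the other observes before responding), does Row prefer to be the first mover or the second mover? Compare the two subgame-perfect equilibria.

If Row leads: Player 2's best replies are T→c1, M→c1, B→c1; Row's induced payoffs 3, 11, 3; outcome (M, c1), payoffs (11, 13).
If Player 2 leads: Row's best replies are c1→M, c2→M, c3→T, c4→T, c5→T; Player 2's induced payoffs 13, 11, 11, 17, 1; outcome (T, c4), payoffs (14, 17).
Row gets 11 moving first and 14 moving second, so Row prefers to move second.

second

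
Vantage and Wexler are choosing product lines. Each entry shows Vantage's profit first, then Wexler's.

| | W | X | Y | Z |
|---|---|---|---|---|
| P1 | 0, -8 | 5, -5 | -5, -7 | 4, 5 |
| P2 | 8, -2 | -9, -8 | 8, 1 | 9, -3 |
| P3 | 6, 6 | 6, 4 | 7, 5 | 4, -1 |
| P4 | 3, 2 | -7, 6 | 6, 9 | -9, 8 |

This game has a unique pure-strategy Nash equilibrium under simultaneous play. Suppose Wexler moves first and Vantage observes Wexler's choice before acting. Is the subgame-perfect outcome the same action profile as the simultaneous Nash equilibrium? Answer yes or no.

Solve by backward induction (Wexler leads).
- W: Vantage compares 0, 8, 6, 3 and picks P2; Wexler would get -2.
- X: Vantage compares 5, -9, 6, -7 and picks P3; Wexler would get 4.
- Y: Vantage compares -5, 8, 7, 6 and picks P2; Wexler would get 1.
- Z: Vantage compares 4, 9, 4, -9 and picks P2; Wexler would get -3.
Maximizing over -2, 4, 1, -3, Wexler chooses X. Subgame-perfect outcome: (P3, X) with payoffs (6, 4).
Now find the simultaneous Nash equilibrium.
Vantage's best replies: W→P2; X→P3; Y→P2; Z→P2.
Wexler's best replies: P1→Z; P2→Y; P3→W; P4→Y.
The unique mutual best reply is (P2, Y), giving (8, 1).
Sequential outcome (P3, X) differs from the Nash profile (P2, Y).

no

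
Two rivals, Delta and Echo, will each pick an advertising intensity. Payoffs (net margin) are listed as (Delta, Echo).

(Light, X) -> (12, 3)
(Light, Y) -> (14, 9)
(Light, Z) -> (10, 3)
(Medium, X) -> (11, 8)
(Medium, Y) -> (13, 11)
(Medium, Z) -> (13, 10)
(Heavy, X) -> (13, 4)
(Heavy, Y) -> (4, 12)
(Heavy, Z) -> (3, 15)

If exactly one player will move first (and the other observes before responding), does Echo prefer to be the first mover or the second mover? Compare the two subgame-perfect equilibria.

first

If Delta leads: Echo's best replies are Light→Y, Medium→Y, Heavy→Z; Delta's induced payoffs 14, 13, 3; outcome (Light, Y), payoffs (14, 9).
If Echo leads: Delta's best replies are X→Heavy, Y→Light, Z→Medium; Echo's induced payoffs 4, 9, 10; outcome (Medium, Z), payoffs (13, 10).
Echo gets 10 moving first and 9 moving second, so Echo prefers to move first.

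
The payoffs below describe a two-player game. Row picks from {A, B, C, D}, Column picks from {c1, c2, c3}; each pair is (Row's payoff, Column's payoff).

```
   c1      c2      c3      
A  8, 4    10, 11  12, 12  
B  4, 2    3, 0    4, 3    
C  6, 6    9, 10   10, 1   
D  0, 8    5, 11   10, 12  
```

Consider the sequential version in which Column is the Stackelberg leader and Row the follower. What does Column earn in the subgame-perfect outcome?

12

Work backward from Row's decision.
- c1: Row compares 8, 4, 6, 0 and picks A; Column would get 4.
- c2: Row compares 10, 3, 9, 5 and picks A; Column would get 11.
- c3: Row compares 12, 4, 10, 10 and picks A; Column would get 12.
Maximizing over 4, 11, 12, Column chooses c3. Subgame-perfect outcome: (A, c3) with payoffs (12, 12).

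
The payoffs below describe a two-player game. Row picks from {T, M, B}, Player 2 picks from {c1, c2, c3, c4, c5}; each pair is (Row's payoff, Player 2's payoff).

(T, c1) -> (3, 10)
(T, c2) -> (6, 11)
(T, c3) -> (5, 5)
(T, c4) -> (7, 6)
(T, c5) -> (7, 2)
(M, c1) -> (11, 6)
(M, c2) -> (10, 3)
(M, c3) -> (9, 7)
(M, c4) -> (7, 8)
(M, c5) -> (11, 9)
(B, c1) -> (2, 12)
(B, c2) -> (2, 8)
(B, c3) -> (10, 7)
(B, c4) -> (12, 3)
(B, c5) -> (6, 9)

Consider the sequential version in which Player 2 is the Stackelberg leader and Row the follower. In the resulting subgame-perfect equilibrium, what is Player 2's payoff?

Solve by backward induction (Player 2 leads).
- c1: Row compares 3, 11, 2 and picks M; Player 2 would get 6.
- c2: Row compares 6, 10, 2 and picks M; Player 2 would get 3.
- c3: Row compares 5, 9, 10 and picks B; Player 2 would get 7.
- c4: Row compares 7, 7, 12 and picks B; Player 2 would get 3.
- c5: Row compares 7, 11, 6 and picks M; Player 2 would get 9.
Maximizing over 6, 3, 7, 3, 9, Player 2 chooses c5. Subgame-perfect outcome: (M, c5) with payoffs (11, 9).

9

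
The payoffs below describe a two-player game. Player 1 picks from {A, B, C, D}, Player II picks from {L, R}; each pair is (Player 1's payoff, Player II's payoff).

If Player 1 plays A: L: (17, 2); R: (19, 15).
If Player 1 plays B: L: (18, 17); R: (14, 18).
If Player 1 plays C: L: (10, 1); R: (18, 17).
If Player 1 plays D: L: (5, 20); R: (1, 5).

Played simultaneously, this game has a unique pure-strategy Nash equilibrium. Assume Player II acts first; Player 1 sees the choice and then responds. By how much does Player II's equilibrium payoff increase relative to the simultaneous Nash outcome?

2

Work backward from Player 1's decision.
- L → Player 1 plays B (best of 17, 18, 10, 5); Player II gets 17.
- R → Player 1 plays A (best of 19, 14, 18, 1); Player II gets 15.
Among 17, 15, the best is 17 at L. Subgame-perfect outcome: (B, L) with payoffs (18, 17).
For the simultaneous game, intersect best replies.
Player 1's best replies: L→B; R→A.
Player II's best replies: A→R; B→R; C→R; D→L.
Only (A, R) has each player best-responding; Nash payoffs (19, 15).
Player II's commitment gain: 17 − 15 = 2.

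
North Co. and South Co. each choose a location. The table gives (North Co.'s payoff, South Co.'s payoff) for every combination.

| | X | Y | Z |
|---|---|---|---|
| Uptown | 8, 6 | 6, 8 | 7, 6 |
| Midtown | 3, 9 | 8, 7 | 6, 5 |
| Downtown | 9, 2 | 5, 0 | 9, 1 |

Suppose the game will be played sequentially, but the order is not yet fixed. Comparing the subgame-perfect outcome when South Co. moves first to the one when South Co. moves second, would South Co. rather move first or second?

If North Co. leads: South Co.'s best replies are Uptown→Y, Midtown→X, Downtown→X; North Co.'s induced payoffs 6, 3, 9; outcome (Downtown, X), payoffs (9, 2).
If South Co. leads: North Co.'s best replies are X→Downtown, Y→Midtown, Z→Downtown; South Co.'s induced payoffs 2, 7, 1; outcome (Midtown, Y), payoffs (8, 7).
South Co. gets 7 moving first and 2 moving second, so South Co. prefers to move first.

first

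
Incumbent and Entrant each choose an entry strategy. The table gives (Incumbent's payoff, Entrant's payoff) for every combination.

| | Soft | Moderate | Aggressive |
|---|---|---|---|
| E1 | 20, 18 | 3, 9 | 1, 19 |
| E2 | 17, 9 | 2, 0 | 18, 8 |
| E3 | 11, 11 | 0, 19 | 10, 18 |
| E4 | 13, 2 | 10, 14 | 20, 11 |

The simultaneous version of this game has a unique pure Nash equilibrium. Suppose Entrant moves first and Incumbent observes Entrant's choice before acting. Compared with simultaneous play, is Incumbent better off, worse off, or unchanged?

Work backward from Incumbent's decision.
- Soft → Incumbent plays E1 (best of 20, 17, 11, 13); Entrant gets 18.
- Moderate → Incumbent plays E4 (best of 3, 2, 0, 10); Entrant gets 14.
- Aggressive → Incumbent plays E4 (best of 1, 18, 10, 20); Entrant gets 11.
Among 18, 14, 11, the best is 18 at Soft. Subgame-perfect outcome: (E1, Soft) with payoffs (20, 18).
Now find the simultaneous Nash equilibrium.
Incumbent's best replies: Soft→E1; Moderate→E4; Aggressive→E4.
Entrant's best replies: E1→Aggressive; E2→Soft; E3→Moderate; E4→Moderate.
Only (E4, Moderate) has each player best-responding; Nash payoffs (10, 14).
Incumbent earns 20 sequentially versus 10 at the Nash outcome: better off.

better off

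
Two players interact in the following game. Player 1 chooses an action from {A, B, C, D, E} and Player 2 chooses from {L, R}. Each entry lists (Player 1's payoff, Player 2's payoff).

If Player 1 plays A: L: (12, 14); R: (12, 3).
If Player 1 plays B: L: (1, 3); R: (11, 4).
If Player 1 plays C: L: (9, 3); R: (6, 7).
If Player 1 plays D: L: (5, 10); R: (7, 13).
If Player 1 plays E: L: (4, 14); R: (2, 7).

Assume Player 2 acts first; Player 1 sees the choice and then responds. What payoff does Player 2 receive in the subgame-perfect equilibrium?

14

Backward induction with Player 2 moving first.
- L: Player 1 compares 12, 1, 9, 5, 4 and picks A; Player 2 would get 14.
- R: Player 1 compares 12, 11, 6, 7, 2 and picks A; Player 2 would get 3.
Among 14, 3, the best is 14 at L. Subgame-perfect outcome: (A, L) with payoffs (12, 14).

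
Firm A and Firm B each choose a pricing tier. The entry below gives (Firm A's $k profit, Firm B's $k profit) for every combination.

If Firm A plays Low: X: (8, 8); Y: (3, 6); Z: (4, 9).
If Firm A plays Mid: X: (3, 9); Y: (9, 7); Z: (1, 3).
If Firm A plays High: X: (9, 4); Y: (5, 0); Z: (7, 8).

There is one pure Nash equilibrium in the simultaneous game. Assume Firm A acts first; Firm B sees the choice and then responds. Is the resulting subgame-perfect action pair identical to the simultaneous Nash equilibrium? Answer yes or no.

yes

Solve by backward induction (Firm A leads).
- Low → Firm B plays Z (best of 8, 6, 9); Firm A gets 4.
- Mid → Firm B plays X (best of 9, 7, 3); Firm A gets 3.
- High → Firm B plays Z (best of 4, 0, 8); Firm A gets 7.
Maximizing over 4, 3, 7, Firm A chooses High. Subgame-perfect outcome: (High, Z) with payoffs (7, 8).
Under simultaneous play:
Firm A's best replies: X→High; Y→Mid; Z→High.
Firm B's best replies: Low→Z; Mid→X; High→Z.
Only (High, Z) has each player best-responding; Nash payoffs (7, 8).
Sequential outcome (High, Z) coincides with the Nash profile (High, Z).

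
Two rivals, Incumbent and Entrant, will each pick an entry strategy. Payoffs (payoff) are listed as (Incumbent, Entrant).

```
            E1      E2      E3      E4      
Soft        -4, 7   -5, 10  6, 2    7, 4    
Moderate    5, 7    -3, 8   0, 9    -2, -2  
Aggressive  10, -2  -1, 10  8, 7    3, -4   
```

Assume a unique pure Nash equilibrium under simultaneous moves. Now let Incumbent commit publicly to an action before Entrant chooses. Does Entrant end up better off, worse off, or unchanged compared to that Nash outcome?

worse off

Work backward from Entrant's decision.
- Soft: BR = E2, leader payoff -5.
- Moderate: BR = E3, leader payoff 0.
- Aggressive: BR = E2, leader payoff -1.
Maximizing over -5, 0, -1, Incumbent chooses Moderate. Subgame-perfect outcome: (Moderate, E3) with payoffs (0, 9).
Now find the simultaneous Nash equilibrium.
Incumbent's best replies: E1→Aggressive; E2→Aggressive; E3→Aggressive; E4→Soft.
Entrant's best replies: Soft→E2; Moderate→E3; Aggressive→E2.
Only (Aggressive, E2) has each player best-responding; Nash payoffs (-1, 10).
Entrant earns 9 sequentially versus 10 at the Nash outcome: worse off.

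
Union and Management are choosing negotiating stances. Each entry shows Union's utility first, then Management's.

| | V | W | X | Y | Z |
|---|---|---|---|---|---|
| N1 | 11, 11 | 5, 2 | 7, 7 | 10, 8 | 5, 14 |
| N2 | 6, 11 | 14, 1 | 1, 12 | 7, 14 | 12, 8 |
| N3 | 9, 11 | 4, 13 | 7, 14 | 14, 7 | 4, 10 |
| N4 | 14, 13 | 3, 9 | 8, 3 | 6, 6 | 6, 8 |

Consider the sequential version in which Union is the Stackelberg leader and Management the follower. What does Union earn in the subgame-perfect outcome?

14

Solve by backward induction (Union leads).
- N1: BR = Z, leader payoff 5.
- N2: BR = Y, leader payoff 7.
- N3: BR = X, leader payoff 7.
- N4: BR = V, leader payoff 14.
Maximizing over 5, 7, 7, 14, Union chooses N4. Subgame-perfect outcome: (N4, V) with payoffs (14, 13).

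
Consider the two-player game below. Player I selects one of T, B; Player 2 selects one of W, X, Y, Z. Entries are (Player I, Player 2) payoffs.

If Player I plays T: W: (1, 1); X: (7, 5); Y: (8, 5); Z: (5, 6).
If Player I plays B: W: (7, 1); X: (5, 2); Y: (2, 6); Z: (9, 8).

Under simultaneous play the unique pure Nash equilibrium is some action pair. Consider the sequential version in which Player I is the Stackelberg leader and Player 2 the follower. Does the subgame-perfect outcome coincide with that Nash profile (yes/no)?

Solve by backward induction (Player I leads).
- T: BR = Z, leader payoff 5.
- B: BR = Z, leader payoff 9.
Player I's induced payoffs are 5, 9, so Player I commits to B. Subgame-perfect outcome: (B, Z) with payoffs (9, 8).
For the simultaneous game, intersect best replies.
Player I's best replies: W→B; X→T; Y→T; Z→B.
Player 2's best replies: T→Z; B→Z.
Only (B, Z) has each player best-responding; Nash payoffs (9, 8).
Sequential outcome (B, Z) coincides with the Nash profile (B, Z).

yes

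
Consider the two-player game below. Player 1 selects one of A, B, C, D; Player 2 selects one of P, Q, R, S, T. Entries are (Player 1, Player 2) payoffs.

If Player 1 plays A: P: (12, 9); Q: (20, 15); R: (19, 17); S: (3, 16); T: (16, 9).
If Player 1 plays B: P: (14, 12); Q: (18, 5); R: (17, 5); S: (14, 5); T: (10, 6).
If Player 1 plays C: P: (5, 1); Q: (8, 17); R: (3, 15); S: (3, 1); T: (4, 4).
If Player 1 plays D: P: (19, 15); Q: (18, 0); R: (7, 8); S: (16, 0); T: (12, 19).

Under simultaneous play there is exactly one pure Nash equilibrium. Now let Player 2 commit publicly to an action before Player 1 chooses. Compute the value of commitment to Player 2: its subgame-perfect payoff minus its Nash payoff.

0

Backward induction with Player 2 moving first.
- P: Player 1 compares 12, 14, 5, 19 and picks D; Player 2 would get 15.
- Q: Player 1 compares 20, 18, 8, 18 and picks A; Player 2 would get 15.
- R: Player 1 compares 19, 17, 3, 7 and picks A; Player 2 would get 17.
- S: Player 1 compares 3, 14, 3, 16 and picks D; Player 2 would get 0.
- T: Player 1 compares 16, 10, 4, 12 and picks A; Player 2 would get 9.
Player 2's induced payoffs are 15, 15, 17, 0, 9, so Player 2 commits to R. Subgame-perfect outcome: (A, R) with payoffs (19, 17).
Now find the simultaneous Nash equilibrium.
Player 1's best replies: P→D; Q→A; R→A; S→D; T→A.
Player 2's best replies: A→R; B→P; C→Q; D→T.
Only (A, R) has each player best-responding; Nash payoffs (19, 17).
Player 2's commitment gain: 17 − 17 = 0.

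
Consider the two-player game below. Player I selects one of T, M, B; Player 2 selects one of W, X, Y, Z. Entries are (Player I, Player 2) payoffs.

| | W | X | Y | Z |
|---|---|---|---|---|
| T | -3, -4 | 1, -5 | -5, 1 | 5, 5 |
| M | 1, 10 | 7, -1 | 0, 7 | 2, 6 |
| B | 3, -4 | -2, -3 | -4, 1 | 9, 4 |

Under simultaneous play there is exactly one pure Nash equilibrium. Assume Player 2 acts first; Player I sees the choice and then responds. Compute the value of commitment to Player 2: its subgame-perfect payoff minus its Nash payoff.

Work backward from Player I's decision.
- W: Player I compares -3, 1, 3 and picks B; Player 2 would get -4.
- X: Player I compares 1, 7, -2 and picks M; Player 2 would get -1.
- Y: Player I compares -5, 0, -4 and picks M; Player 2 would get 7.
- Z: Player I compares 5, 2, 9 and picks B; Player 2 would get 4.
Among -4, -1, 7, 4, the best is 7 at Y. Subgame-perfect outcome: (M, Y) with payoffs (0, 7).
For the simultaneous game, intersect best replies.
Player I's best replies: W→B; X→M; Y→M; Z→B.
Player 2's best replies: T→Z; M→W; B→Z.
The unique mutual best reply is (B, Z), giving (9, 4).
Player 2's commitment gain: 7 − 4 = 3.

3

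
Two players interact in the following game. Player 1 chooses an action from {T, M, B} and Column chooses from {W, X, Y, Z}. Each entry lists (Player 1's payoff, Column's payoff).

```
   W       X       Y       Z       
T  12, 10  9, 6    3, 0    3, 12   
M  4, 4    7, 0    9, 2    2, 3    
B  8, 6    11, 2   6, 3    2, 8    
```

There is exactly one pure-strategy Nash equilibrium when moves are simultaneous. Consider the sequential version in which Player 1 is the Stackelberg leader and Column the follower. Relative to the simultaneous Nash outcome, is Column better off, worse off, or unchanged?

worse off

Work backward from Column's decision.
- T: BR = Z, leader payoff 3.
- M: BR = W, leader payoff 4.
- B: BR = Z, leader payoff 2.
Player 1's induced payoffs are 3, 4, 2, so Player 1 commits to M. Subgame-perfect outcome: (M, W) with payoffs (4, 4).
Now find the simultaneous Nash equilibrium.
Player 1's best replies: W→T; X→B; Y→M; Z→T.
Column's best replies: T→Z; M→W; B→Z.
The unique mutual best reply is (T, Z), giving (3, 12).
Column earns 4 sequentially versus 12 at the Nash outcome: worse off.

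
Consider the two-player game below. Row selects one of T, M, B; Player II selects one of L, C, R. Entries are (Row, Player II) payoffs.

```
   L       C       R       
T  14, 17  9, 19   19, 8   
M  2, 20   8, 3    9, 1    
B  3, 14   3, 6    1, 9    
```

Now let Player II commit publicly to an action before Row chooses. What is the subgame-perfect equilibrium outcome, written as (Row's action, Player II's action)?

(T, C)

Row best-responds to each possible Player II move:
- L: Row compares 14, 2, 3 and picks T; Player II would get 17.
- C: Row compares 9, 8, 3 and picks T; Player II would get 19.
- R: Row compares 19, 9, 1 and picks T; Player II would get 8.
Maximizing over 17, 19, 8, Player II chooses C. Subgame-perfect outcome: (T, C) with payoffs (9, 19).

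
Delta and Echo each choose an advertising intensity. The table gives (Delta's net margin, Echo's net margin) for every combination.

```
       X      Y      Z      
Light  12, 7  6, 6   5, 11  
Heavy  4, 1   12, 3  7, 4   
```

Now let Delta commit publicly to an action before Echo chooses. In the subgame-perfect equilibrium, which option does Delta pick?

Work backward from Echo's decision.
- Light: Echo compares 7, 6, 11 and picks Z; Delta would get 5.
- Heavy: Echo compares 1, 3, 4 and picks Z; Delta would get 7.
Delta's induced payoffs are 5, 7, so Delta commits to Heavy. Subgame-perfect outcome: (Heavy, Z) with payoffs (7, 4).

Heavy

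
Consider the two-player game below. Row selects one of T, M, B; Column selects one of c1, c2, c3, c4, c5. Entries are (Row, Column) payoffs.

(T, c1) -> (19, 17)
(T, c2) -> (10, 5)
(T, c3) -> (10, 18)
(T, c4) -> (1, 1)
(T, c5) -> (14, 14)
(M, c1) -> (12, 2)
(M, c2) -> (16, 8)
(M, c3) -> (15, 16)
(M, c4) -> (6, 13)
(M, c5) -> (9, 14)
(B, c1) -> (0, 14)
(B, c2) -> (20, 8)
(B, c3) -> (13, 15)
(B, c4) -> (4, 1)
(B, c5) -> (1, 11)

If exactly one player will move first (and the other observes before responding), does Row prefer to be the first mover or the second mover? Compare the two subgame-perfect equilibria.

second

If Row leads: Column's best replies are T→c3, M→c3, B→c3; Row's induced payoffs 10, 15, 13; outcome (M, c3), payoffs (15, 16).
If Column leads: Row's best replies are c1→T, c2→B, c3→M, c4→M, c5→T; Column's induced payoffs 17, 8, 16, 13, 14; outcome (T, c1), payoffs (19, 17).
Row gets 15 moving first and 19 moving second, so Row prefers to move second.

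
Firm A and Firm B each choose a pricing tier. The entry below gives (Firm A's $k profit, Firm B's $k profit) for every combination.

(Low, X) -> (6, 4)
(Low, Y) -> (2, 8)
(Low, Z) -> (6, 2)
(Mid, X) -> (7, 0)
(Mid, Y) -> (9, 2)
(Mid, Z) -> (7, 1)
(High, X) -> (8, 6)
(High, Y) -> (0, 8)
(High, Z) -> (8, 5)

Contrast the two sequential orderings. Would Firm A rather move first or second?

first

If Firm A leads: Firm B's best replies are Low→Y, Mid→Y, High→Y; Firm A's induced payoffs 2, 9, 0; outcome (Mid, Y), payoffs (9, 2).
If Firm B leads: Firm A's best replies are X→High, Y→Mid, Z→High; Firm B's induced payoffs 6, 2, 5; outcome (High, X), payoffs (8, 6).
Firm A gets 9 moving first and 8 moving second, so Firm A prefers to move first.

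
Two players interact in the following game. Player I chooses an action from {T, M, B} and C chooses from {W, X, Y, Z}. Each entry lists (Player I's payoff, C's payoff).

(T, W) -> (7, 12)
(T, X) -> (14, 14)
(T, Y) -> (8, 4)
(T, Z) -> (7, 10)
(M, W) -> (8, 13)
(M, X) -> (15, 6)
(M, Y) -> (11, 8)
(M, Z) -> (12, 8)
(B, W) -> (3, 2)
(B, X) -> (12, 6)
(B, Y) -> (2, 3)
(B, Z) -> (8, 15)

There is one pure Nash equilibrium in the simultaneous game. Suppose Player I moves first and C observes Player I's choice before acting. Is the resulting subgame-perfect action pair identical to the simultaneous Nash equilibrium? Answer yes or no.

no

Solve by backward induction (Player I leads).
- T: BR = X, leader payoff 14.
- M: BR = W, leader payoff 8.
- B: BR = Z, leader payoff 8.
Maximizing over 14, 8, 8, Player I chooses T. Subgame-perfect outcome: (T, X) with payoffs (14, 14).
Under simultaneous play:
Player I's best replies: W→M; X→M; Y→M; Z→M.
C's best replies: T→X; M→W; B→Z.
Only (M, W) has each player best-responding; Nash payoffs (8, 13).
Sequential outcome (T, X) differs from the Nash profile (M, W).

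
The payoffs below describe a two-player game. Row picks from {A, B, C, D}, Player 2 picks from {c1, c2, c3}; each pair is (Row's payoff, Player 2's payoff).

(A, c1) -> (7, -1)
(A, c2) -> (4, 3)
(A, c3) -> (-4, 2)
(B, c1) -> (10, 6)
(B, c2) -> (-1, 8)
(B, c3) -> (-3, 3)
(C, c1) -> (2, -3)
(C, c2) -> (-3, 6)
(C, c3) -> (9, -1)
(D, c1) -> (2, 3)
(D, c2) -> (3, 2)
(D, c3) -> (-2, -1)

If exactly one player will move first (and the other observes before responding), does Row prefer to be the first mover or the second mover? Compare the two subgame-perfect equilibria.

If Row leads: Player 2's best replies are A→c2, B→c2, C→c2, D→c1; Row's induced payoffs 4, -1, -3, 2; outcome (A, c2), payoffs (4, 3).
If Player 2 leads: Row's best replies are c1→B, c2→A, c3→C; Player 2's induced payoffs 6, 3, -1; outcome (B, c1), payoffs (10, 6).
Row gets 4 moving first and 10 moving second, so Row prefers to move second.

second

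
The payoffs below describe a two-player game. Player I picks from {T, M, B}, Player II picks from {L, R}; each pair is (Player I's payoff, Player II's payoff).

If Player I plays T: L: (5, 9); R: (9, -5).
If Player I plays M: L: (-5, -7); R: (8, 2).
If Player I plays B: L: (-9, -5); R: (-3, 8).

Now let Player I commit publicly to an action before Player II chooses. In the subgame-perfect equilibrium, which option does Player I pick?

Solve by backward induction (Player I leads).
- T: BR = L, leader payoff 5.
- M: BR = R, leader payoff 8.
- B: BR = R, leader payoff -3.
Player I's induced payoffs are 5, 8, -3, so Player I commits to M. Subgame-perfect outcome: (M, R) with payoffs (8, 2).

M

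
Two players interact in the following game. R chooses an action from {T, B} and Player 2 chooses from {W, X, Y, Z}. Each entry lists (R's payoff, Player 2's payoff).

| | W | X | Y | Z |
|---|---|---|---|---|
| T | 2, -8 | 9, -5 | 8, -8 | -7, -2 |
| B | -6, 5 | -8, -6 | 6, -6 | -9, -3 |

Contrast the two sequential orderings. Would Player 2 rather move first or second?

second

If R leads: Player 2's best replies are T→Z, B→W; R's induced payoffs -7, -6; outcome (B, W), payoffs (-6, 5).
If Player 2 leads: R's best replies are W→T, X→T, Y→T, Z→T; Player 2's induced payoffs -8, -5, -8, -2; outcome (T, Z), payoffs (-7, -2).
Player 2 gets -2 moving first and 5 moving second, so Player 2 prefers to move second.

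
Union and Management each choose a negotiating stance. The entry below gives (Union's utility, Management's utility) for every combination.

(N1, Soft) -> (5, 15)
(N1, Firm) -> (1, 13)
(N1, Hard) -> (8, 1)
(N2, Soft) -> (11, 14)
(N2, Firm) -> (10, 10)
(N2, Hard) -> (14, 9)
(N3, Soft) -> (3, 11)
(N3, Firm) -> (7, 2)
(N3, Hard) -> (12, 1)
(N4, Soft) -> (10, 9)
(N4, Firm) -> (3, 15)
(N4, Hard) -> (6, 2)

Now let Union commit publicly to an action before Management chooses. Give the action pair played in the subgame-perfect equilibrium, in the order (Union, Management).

(N2, Soft)

Backward induction with Union moving first.
- N1 → Management plays Soft (best of 15, 13, 1); Union gets 5.
- N2 → Management plays Soft (best of 14, 10, 9); Union gets 11.
- N3 → Management plays Soft (best of 11, 2, 1); Union gets 3.
- N4 → Management plays Firm (best of 9, 15, 2); Union gets 3.
Maximizing over 5, 11, 3, 3, Union chooses N2. Subgame-perfect outcome: (N2, Soft) with payoffs (11, 14).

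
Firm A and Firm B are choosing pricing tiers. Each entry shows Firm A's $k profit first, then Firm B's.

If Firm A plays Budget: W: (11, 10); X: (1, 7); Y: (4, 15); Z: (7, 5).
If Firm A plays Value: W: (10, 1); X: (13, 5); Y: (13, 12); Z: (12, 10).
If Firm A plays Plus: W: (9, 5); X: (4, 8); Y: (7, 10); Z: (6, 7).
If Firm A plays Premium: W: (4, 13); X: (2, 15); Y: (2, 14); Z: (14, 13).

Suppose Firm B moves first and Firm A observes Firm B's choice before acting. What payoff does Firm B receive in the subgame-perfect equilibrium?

Firm A best-responds to each possible Firm B move:
- W: Firm A compares 11, 10, 9, 4 and picks Budget; Firm B would get 10.
- X: Firm A compares 1, 13, 4, 2 and picks Value; Firm B would get 5.
- Y: Firm A compares 4, 13, 7, 2 and picks Value; Firm B would get 12.
- Z: Firm A compares 7, 12, 6, 14 and picks Premium; Firm B would get 13.
Among 10, 5, 12, 13, the best is 13 at Z. Subgame-perfect outcome: (Premium, Z) with payoffs (14, 13).

13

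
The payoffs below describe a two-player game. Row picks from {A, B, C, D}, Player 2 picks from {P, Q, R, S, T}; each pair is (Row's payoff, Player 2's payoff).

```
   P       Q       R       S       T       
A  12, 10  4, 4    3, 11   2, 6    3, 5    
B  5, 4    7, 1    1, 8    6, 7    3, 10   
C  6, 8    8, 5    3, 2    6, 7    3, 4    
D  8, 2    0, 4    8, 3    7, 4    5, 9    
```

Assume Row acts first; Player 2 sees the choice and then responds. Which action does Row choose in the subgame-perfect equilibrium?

C

Player 2 best-responds to each possible Row move:
- A → Player 2 plays R (best of 10, 4, 11, 6, 5); Row gets 3.
- B → Player 2 plays T (best of 4, 1, 8, 7, 10); Row gets 3.
- C → Player 2 plays P (best of 8, 5, 2, 7, 4); Row gets 6.
- D → Player 2 plays T (best of 2, 4, 3, 4, 9); Row gets 5.
Row's induced payoffs are 3, 3, 6, 5, so Row commits to C. Subgame-perfect outcome: (C, P) with payoffs (6, 8).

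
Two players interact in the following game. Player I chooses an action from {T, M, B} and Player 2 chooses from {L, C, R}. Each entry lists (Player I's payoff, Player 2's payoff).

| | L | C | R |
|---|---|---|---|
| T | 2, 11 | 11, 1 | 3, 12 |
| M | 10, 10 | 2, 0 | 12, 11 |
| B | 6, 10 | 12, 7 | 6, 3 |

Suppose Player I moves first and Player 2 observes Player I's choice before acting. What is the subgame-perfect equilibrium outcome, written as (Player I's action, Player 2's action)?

Backward induction with Player I moving first.
- T: Player 2 compares 11, 1, 12 and picks R; Player I would get 3.
- M: Player 2 compares 10, 0, 11 and picks R; Player I would get 12.
- B: Player 2 compares 10, 7, 3 and picks L; Player I would get 6.
Maximizing over 3, 12, 6, Player I chooses M. Subgame-perfect outcome: (M, R) with payoffs (12, 11).

(M, R)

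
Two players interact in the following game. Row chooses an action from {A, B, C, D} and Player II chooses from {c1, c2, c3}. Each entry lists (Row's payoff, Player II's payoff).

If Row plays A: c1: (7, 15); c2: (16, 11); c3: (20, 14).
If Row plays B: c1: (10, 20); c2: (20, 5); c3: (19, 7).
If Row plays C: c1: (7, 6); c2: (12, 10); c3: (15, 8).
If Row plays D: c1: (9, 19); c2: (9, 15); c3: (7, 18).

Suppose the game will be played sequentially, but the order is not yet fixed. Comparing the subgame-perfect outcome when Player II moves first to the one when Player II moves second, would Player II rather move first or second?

If Row leads: Player II's best replies are A→c1, B→c1, C→c2, D→c1; Row's induced payoffs 7, 10, 12, 9; outcome (C, c2), payoffs (12, 10).
If Player II leads: Row's best replies are c1→B, c2→B, c3→A; Player II's induced payoffs 20, 5, 14; outcome (B, c1), payoffs (10, 20).
Player II gets 20 moving first and 10 moving second, so Player II prefers to move first.

first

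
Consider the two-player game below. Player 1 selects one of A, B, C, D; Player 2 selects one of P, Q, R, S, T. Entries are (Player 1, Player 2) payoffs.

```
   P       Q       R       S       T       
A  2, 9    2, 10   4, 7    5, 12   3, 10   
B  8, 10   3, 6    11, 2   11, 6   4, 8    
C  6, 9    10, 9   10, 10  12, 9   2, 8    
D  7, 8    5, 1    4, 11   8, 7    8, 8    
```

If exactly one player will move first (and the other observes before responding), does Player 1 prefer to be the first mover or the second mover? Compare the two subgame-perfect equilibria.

first

If Player 1 leads: Player 2's best replies are A→S, B→P, C→R, D→R; Player 1's induced payoffs 5, 8, 10, 4; outcome (C, R), payoffs (10, 10).
If Player 2 leads: Player 1's best replies are P→B, Q→C, R→B, S→C, T→D; Player 2's induced payoffs 10, 9, 2, 9, 8; outcome (B, P), payoffs (8, 10).
Player 1 gets 10 moving first and 8 moving second, so Player 1 prefers to move first.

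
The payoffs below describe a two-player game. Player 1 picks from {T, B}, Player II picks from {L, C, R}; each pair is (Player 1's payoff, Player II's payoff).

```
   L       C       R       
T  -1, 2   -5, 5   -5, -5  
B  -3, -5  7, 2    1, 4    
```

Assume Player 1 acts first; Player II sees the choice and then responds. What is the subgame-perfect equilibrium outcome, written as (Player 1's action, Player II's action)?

(B, R)

Solve by backward induction (Player 1 leads).
- T → Player II plays C (best of 2, 5, -5); Player 1 gets -5.
- B → Player II plays R (best of -5, 2, 4); Player 1 gets 1.
Maximizing over -5, 1, Player 1 chooses B. Subgame-perfect outcome: (B, R) with payoffs (1, 4).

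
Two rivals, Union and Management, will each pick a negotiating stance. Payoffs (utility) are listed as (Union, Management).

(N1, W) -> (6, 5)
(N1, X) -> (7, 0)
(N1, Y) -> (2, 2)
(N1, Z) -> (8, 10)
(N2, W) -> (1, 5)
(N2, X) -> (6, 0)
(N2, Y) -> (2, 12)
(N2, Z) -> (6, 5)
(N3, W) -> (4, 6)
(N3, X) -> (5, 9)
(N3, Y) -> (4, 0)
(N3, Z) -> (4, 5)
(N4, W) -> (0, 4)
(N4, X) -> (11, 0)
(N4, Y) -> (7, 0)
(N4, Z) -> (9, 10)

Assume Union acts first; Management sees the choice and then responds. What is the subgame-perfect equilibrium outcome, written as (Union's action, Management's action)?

(N4, Z)

Backward induction with Union moving first.
- N1: Management compares 5, 0, 2, 10 and picks Z; Union would get 8.
- N2: Management compares 5, 0, 12, 5 and picks Y; Union would get 2.
- N3: Management compares 6, 9, 0, 5 and picks X; Union would get 5.
- N4: Management compares 4, 0, 0, 10 and picks Z; Union would get 9.
Union's induced payoffs are 8, 2, 5, 9, so Union commits to N4. Subgame-perfect outcome: (N4, Z) with payoffs (9, 10).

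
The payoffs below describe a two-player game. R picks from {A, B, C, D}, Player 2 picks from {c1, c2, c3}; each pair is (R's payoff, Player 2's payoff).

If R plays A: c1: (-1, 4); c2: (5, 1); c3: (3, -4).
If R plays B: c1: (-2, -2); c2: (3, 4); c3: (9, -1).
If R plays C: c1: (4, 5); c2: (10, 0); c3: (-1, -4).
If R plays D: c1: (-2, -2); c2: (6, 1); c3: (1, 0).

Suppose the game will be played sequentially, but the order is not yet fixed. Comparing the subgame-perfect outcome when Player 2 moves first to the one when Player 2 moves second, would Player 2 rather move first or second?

first

If R leads: Player 2's best replies are A→c1, B→c2, C→c1, D→c2; R's induced payoffs -1, 3, 4, 6; outcome (D, c2), payoffs (6, 1).
If Player 2 leads: R's best replies are c1→C, c2→C, c3→B; Player 2's induced payoffs 5, 0, -1; outcome (C, c1), payoffs (4, 5).
Player 2 gets 5 moving first and 1 moving second, so Player 2 prefers to move first.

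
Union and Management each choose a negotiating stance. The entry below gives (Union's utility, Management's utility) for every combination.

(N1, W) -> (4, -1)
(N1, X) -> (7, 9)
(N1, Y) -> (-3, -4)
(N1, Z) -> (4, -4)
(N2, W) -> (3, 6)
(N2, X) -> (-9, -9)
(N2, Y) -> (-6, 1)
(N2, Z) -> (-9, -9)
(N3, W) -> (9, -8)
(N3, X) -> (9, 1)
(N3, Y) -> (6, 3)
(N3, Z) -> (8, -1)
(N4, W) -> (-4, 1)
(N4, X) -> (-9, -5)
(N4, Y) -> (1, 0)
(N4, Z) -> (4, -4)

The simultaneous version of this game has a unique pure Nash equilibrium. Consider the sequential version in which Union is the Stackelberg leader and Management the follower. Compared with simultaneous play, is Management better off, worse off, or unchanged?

Solve by backward induction (Union leads).
- N1: Management compares -1, 9, -4, -4 and picks X; Union would get 7.
- N2: Management compares 6, -9, 1, -9 and picks W; Union would get 3.
- N3: Management compares -8, 1, 3, -1 and picks Y; Union would get 6.
- N4: Management compares 1, -5, 0, -4 and picks W; Union would get -4.
Union's induced payoffs are 7, 3, 6, -4, so Union commits to N1. Subgame-perfect outcome: (N1, X) with payoffs (7, 9).
Under simultaneous play:
Union's best replies: W→N3; X→N3; Y→N3; Z→N3.
Management's best replies: N1→X; N2→W; N3→Y; N4→W.
Only (N3, Y) has each player best-responding; Nash payoffs (6, 3).
Management earns 9 sequentially versus 3 at the Nash outcome: better off.

better off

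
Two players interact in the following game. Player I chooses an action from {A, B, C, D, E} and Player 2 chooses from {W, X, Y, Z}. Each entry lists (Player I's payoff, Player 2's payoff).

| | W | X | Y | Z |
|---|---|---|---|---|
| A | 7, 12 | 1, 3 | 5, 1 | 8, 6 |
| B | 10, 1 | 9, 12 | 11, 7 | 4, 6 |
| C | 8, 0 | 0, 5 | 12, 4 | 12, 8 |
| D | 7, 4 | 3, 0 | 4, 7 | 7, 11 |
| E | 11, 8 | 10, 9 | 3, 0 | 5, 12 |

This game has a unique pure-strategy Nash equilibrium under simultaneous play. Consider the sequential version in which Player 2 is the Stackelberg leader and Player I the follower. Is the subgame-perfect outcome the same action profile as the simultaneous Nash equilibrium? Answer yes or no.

Solve by backward induction (Player 2 leads).
- W → Player I plays E (best of 7, 10, 8, 7, 11); Player 2 gets 8.
- X → Player I plays E (best of 1, 9, 0, 3, 10); Player 2 gets 9.
- Y → Player I plays C (best of 5, 11, 12, 4, 3); Player 2 gets 4.
- Z → Player I plays C (best of 8, 4, 12, 7, 5); Player 2 gets 8.
Among 8, 9, 4, 8, the best is 9 at X. Subgame-perfect outcome: (E, X) with payoffs (10, 9).
Under simultaneous play:
Player I's best replies: W→E; X→E; Y→C; Z→C.
Player 2's best replies: A→W; B→X; C→Z; D→Z; E→Z.
The unique mutual best reply is (C, Z), giving (12, 8).
Sequential outcome (E, X) differs from the Nash profile (C, Z).

no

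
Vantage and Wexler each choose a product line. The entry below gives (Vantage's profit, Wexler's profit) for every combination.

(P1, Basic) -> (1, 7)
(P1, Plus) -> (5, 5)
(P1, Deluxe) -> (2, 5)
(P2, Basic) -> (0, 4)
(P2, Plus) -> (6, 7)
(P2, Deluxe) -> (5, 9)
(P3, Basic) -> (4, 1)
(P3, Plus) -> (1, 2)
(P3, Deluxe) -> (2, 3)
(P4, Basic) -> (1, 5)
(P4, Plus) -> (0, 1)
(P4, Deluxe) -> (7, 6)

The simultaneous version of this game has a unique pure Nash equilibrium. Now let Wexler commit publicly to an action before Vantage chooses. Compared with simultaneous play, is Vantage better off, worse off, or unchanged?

Backward induction with Wexler moving first.
- Basic → Vantage plays P3 (best of 1, 0, 4, 1); Wexler gets 1.
- Plus → Vantage plays P2 (best of 5, 6, 1, 0); Wexler gets 7.
- Deluxe → Vantage plays P4 (best of 2, 5, 2, 7); Wexler gets 6.
Wexler's induced payoffs are 1, 7, 6, so Wexler commits to Plus. Subgame-perfect outcome: (P2, Plus) with payoffs (6, 7).
For the simultaneous game, intersect best replies.
Vantage's best replies: Basic→P3; Plus→P2; Deluxe→P4.
Wexler's best replies: P1→Basic; P2→Deluxe; P3→Deluxe; P4→Deluxe.
Only (P4, Deluxe) has each player best-responding; Nash payoffs (7, 6).
Vantage earns 6 sequentially versus 7 at the Nash outcome: worse off.

worse off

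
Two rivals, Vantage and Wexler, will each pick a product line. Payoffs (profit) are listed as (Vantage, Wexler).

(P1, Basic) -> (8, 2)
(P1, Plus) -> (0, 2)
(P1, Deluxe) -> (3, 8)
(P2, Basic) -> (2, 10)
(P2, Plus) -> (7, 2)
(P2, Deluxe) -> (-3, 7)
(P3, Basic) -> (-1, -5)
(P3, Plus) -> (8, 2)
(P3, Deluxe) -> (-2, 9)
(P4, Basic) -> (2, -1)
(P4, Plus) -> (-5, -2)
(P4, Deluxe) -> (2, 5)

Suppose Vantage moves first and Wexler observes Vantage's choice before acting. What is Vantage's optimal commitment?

P1

Wexler best-responds to each possible Vantage move:
- P1: BR = Deluxe, leader payoff 3.
- P2: BR = Basic, leader payoff 2.
- P3: BR = Deluxe, leader payoff -2.
- P4: BR = Deluxe, leader payoff 2.
Maximizing over 3, 2, -2, 2, Vantage chooses P1. Subgame-perfect outcome: (P1, Deluxe) with payoffs (3, 8).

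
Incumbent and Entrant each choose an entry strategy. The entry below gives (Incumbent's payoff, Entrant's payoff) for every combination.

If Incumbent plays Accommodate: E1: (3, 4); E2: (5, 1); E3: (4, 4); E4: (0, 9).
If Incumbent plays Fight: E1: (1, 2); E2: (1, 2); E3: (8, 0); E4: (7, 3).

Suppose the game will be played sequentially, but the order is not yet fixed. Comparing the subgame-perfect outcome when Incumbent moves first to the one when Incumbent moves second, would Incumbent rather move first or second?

If Incumbent leads: Entrant's best replies are Accommodate→E4, Fight→E4; Incumbent's induced payoffs 0, 7; outcome (Fight, E4), payoffs (7, 3).
If Entrant leads: Incumbent's best replies are E1→Accommodate, E2→Accommodate, E3→Fight, E4→Fight; Entrant's induced payoffs 4, 1, 0, 3; outcome (Accommodate, E1), payoffs (3, 4).
Incumbent gets 7 moving first and 3 moving second, so Incumbent prefers to move first.

first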